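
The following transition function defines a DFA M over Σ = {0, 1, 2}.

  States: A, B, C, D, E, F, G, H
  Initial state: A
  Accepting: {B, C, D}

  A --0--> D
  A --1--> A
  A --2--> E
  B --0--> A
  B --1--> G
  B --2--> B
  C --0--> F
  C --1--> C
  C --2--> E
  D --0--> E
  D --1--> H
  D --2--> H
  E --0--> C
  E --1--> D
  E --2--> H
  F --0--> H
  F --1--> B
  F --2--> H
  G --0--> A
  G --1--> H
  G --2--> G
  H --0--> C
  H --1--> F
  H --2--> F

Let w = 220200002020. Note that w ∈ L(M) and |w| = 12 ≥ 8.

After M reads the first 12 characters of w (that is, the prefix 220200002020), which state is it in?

C

Run of M on the first 12 characters of w = 2 2 0 2 0 0 0 0 2 0 2 0:
  step 0: A  (start)
  step 1: E  (read 2: A→E)
  step 2: H  (read 2: E→H)
  step 3: C  (read 0: H→C)
  step 4: E  (read 2: C→E)
  step 5: C  (read 0: E→C)
  step 6: F  (read 0: C→F)
  step 7: H  (read 0: F→H)
  step 8: C  (read 0: H→C)
  step 9: E  (read 2: C→E)
  step 10: C  (read 0: E→C)
  step 11: E  (read 2: C→E)
  step 12: C  (read 0: E→C)

After reading 12 characters, M is in state C.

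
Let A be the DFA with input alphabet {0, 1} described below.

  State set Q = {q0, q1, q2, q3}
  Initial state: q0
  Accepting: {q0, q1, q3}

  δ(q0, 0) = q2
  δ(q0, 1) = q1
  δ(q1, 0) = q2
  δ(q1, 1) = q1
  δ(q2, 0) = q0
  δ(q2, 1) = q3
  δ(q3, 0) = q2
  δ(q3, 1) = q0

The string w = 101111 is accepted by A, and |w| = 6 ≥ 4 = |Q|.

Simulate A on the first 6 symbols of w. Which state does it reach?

State sequence: q0 -1-> q1 -0-> q2 -1-> q3 -1-> q0 -1-> q1 -1-> q1

After reading 6 characters, A is in state q1.

q1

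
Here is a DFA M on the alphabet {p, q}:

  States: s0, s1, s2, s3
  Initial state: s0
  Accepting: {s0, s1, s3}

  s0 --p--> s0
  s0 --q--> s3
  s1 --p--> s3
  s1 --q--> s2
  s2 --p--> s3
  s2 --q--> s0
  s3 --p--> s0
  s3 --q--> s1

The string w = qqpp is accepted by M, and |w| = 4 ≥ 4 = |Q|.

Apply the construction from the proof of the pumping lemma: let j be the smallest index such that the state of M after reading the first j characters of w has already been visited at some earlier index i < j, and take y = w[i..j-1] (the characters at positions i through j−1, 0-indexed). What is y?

State sequence: s0 -q-> s3 -q-> s1 -p-> s3 -p-> s0
First repeat at step 3: s3 was already visited.

So i = 1, j = 3, giving x = w[0:1] = q, y = w[1:3] = qp, z = w[3:4] = p.
Check: |xy| = 3 ≤ 4 and |y| = 2 ≥ 1. Reading y takes M from s3 back to s3, so every xyⁱz is accepted.
Pumping length from the standard proof: p = 4 (the number of states). The repeated state found above gives |xy| = j ≤ 4 and |y| = j − i ≥ 1.

qp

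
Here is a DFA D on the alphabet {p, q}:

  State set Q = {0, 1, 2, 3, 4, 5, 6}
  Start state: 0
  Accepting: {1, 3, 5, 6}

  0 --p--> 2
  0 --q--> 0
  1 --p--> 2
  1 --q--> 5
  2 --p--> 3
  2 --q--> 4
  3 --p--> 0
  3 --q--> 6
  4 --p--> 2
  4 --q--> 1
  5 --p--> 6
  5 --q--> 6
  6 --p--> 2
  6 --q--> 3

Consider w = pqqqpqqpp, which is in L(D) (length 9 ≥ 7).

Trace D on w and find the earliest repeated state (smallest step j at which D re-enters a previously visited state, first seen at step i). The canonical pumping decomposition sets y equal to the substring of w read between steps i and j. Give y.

qq

Run of D on w = p q q q p q q p p:
  step 0: 0  (start)
  step 1: 2  (read p: 0→2)
  step 2: 4  (read q: 2→4)
  step 3: 1  (read q: 4→1)
  step 4: 5  (read q: 1→5)
  step 5: 6  (read p: 5→6)
  step 6: 3  (read q: 6→3)
  step 7: 6  (read q: 3→6)   ← first repeat (6 seen earlier)
  step 8: 2  (read p: 6→2)
  step 9: 3  (read p: 2→3)

So i = 5, j = 7, giving x = w[0:5] = pqqqp, y = w[5:7] = qq, z = w[7:9] = pp.
Check: |xy| = 7 ≤ 7 and |y| = 2 ≥ 1. Reading y takes D from 6 back to 6, so every xyⁱz is accepted.
Since D has 7 states, any run of length ≥ 7 visits 7+1 states, so by pigeonhole some state repeats within the first 7 steps — that repeat gives the pumpable loop.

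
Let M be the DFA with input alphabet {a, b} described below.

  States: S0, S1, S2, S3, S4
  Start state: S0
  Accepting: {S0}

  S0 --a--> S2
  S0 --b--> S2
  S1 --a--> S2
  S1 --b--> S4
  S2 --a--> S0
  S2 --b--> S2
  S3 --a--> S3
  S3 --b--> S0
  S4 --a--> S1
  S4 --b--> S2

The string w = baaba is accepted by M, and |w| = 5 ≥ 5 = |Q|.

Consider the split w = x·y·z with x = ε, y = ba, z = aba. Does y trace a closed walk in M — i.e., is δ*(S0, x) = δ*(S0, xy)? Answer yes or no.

yes

State sequence: S0 -b-> S2 -a-> S0

After x (step 0): S0. After xy (step 2): S0.
They match, so y = ba drives M around a cycle from S0 back to itself; pumping y any number of times keeps M in S0 before reading z, and xyⁱz ∈ L(M) for every i ≥ 0.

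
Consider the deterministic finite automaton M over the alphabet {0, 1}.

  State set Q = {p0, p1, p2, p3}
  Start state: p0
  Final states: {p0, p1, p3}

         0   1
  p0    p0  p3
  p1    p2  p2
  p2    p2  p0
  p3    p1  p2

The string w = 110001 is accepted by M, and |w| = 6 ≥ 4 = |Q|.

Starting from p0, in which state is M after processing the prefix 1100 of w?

State sequence: p0 -1-> p3 -1-> p2 -0-> p2 -0-> p2

After reading 4 characters, M is in state p2.

p2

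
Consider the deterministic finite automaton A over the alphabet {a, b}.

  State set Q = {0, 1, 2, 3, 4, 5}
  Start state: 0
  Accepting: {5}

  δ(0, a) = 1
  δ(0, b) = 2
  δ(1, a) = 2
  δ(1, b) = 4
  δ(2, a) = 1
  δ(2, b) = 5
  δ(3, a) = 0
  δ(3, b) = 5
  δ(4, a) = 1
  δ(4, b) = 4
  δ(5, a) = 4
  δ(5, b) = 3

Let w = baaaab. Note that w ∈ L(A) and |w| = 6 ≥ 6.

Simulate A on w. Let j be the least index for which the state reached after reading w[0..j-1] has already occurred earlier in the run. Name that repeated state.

Run of A on w = b a a a a b:
  step 0: 0  (start)
  step 1: 2  (read b: 0→2)
  step 2: 1  (read a: 2→1)
  step 3: 2  (read a: 1→2)   ← first repeat (2 seen earlier)
  step 4: 1  (read a: 2→1)
  step 5: 2  (read a: 1→2)
  step 6: 5  (read b: 2→5)

The earliest repeat is at step j = 3: A is in 2, which it already visited at step i = 1.
With |Q| = 6, pigeonhole forces a state repeat no later than step 6; the substring read between the first and second visits to that state can be pumped.

2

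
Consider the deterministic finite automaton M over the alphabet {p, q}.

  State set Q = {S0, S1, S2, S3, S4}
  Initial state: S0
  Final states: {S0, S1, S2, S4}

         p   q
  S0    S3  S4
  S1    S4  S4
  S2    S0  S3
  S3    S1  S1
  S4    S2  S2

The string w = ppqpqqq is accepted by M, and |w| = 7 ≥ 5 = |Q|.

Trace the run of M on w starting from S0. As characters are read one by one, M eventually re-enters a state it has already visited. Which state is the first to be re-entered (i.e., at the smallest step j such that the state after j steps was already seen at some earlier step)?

S3

State sequence: S0 -p-> S3 -p-> S1 -q-> S4 -p-> S2 -q-> S3 -q-> S1 -q-> S4
First repeat at step 5: S3 was already visited.

The earliest repeat is at step j = 5: M is in S3, which it already visited at step i = 1.
With |Q| = 5, pigeonhole forces a state repeat no later than step 5; the substring read between the first and second visits to that state can be pumped.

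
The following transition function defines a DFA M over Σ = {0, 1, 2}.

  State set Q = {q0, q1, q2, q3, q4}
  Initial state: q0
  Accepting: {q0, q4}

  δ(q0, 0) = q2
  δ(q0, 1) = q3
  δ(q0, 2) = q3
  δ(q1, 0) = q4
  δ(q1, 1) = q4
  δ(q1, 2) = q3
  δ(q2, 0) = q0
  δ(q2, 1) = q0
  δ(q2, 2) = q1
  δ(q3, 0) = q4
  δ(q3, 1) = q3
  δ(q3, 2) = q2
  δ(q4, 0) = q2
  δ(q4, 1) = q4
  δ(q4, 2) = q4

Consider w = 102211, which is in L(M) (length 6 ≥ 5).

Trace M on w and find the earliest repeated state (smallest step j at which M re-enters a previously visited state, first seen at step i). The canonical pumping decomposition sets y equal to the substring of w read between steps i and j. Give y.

State sequence: q0 -1-> q3 -0-> q4 -2-> q4 -2-> q4 -1-> q4 -1-> q4
First repeat at step 3: q4 was already visited.

So i = 2, j = 3, giving x = w[0:2] = 10, y = w[2:3] = 2, z = w[3:6] = 211.
Check: |xy| = 3 ≤ 5 and |y| = 1 ≥ 1. Reading y takes M from q4 back to q4, so every xyⁱz is accepted.

2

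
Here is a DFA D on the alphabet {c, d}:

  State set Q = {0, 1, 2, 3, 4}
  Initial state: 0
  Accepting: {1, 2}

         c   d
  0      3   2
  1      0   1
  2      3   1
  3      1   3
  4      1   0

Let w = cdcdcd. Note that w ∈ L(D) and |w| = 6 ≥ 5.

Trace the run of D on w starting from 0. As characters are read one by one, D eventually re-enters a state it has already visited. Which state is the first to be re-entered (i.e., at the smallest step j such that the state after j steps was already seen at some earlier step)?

3

Run of D on w = c d c d c d:
  step 0: 0  (start)
  step 1: 3  (read c: 0→3)
  step 2: 3  (read d: 3→3)   ← first repeat (3 seen earlier)
  step 3: 1  (read c: 3→1)
  step 4: 1  (read d: 1→1)
  step 5: 0  (read c: 1→0)
  step 6: 2  (read d: 0→2)

The earliest repeat is at step j = 2: D is in 3, which it already visited at step i = 1.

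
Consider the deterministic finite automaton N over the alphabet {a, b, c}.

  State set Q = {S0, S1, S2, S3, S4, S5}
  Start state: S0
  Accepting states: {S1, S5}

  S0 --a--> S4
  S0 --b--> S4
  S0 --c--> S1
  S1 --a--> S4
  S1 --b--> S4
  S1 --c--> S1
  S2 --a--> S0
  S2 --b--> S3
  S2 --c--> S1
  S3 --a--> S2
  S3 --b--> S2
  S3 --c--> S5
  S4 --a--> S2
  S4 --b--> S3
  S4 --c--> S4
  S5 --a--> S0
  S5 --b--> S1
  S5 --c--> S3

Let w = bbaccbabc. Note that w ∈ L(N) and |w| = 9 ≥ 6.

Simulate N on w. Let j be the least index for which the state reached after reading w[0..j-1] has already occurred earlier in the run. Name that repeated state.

Run of N on w = b b a c c b a b c:
  step 0: S0  (start)
  step 1: S4  (read b: S0→S4)
  step 2: S3  (read b: S4→S3)
  step 3: S2  (read a: S3→S2)
  step 4: S1  (read c: S2→S1)
  step 5: S1  (read c: S1→S1)   ← first repeat (S1 seen earlier)
  step 6: S4  (read b: S1→S4)
  step 7: S2  (read a: S4→S2)
  step 8: S3  (read b: S2→S3)
  step 9: S5  (read c: S3→S5)

The earliest repeat is at step j = 5: N is in S1, which it already visited at step i = 4.
Pumping length from the standard proof: p = 6 (the number of states). The repeated state found above gives |xy| = j ≤ 6 and |y| = j − i ≥ 1.

S1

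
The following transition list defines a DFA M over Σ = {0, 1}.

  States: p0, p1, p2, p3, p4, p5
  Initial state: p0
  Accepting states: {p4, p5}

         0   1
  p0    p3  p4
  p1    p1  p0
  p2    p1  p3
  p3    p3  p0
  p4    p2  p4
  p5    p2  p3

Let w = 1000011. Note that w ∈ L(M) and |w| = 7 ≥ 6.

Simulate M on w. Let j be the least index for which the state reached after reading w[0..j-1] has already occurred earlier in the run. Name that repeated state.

p1

Run of M on w = 1 0 0 0 0 1 1:
  step 0: p0  (start)
  step 1: p4  (read 1: p0→p4)
  step 2: p2  (read 0: p4→p2)
  step 3: p1  (read 0: p2→p1)
  step 4: p1  (read 0: p1→p1)   ← first repeat (p1 seen earlier)
  step 5: p1  (read 0: p1→p1)
  step 6: p0  (read 1: p1→p0)
  step 7: p4  (read 1: p0→p4)

The earliest repeat is at step j = 4: M is in p1, which it already visited at step i = 3.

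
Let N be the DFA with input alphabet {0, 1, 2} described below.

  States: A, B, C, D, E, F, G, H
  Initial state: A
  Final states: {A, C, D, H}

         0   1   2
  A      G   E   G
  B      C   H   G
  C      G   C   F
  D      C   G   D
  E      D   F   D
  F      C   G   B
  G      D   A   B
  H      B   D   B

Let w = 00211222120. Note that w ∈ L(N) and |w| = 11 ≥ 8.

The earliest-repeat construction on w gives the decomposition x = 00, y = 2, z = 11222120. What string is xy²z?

xy^2z = 00·2·2·11222120 = 002211222120.
Reading y = 2 takes N from D back to D, so after x·y·y the machine is still in D, and z then leads to the accepting state D. Hence 002211222120 ∈ L(N).

002211222120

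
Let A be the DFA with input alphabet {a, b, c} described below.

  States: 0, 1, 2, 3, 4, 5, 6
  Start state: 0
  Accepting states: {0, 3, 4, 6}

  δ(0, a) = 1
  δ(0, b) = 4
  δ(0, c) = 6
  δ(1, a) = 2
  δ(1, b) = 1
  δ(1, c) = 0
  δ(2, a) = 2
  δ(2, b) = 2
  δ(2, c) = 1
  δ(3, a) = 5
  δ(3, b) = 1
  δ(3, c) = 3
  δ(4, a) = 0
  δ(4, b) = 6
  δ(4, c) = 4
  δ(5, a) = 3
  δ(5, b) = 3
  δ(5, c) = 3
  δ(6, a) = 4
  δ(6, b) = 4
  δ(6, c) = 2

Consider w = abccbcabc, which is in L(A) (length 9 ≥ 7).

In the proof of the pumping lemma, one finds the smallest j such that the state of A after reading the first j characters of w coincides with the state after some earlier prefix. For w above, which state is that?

1

State sequence: 0 -a-> 1 -b-> 1 -c-> 0 -c-> 6 -b-> 4 -c-> 4 -a-> 0 -b-> 4 -c-> 4
First repeat at step 2: 1 was already visited.

The earliest repeat is at step j = 2: A is in 1, which it already visited at step i = 1.
The DFA has 7 states, so the proof of the pumping lemma guarantees a repeated state among the first 7+1 visited; the segment between the two visits is the pumpable y.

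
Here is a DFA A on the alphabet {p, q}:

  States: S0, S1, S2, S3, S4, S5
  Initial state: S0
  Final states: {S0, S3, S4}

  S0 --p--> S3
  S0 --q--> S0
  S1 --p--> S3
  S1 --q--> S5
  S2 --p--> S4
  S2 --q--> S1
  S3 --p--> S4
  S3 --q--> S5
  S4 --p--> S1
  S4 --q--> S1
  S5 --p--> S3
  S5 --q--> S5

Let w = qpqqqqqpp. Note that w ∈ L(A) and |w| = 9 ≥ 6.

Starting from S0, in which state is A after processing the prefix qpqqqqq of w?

S5

State sequence: S0 -q-> S0 -p-> S3 -q-> S5 -q-> S5 -q-> S5 -q-> S5 -q-> S5

After reading 7 characters, A is in state S5.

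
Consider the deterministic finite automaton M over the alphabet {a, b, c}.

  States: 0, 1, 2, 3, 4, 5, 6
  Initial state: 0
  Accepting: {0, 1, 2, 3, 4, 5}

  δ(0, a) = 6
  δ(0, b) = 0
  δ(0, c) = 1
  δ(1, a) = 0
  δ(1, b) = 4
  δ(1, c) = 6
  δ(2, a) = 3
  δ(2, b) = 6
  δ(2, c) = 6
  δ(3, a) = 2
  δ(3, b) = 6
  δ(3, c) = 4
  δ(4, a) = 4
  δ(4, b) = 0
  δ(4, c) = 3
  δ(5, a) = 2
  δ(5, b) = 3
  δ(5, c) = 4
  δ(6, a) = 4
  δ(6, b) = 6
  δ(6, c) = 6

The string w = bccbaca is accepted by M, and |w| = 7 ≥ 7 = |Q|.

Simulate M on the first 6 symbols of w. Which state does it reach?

Run of M on the first 6 characters of w = b c c b a c:
  step 0: 0  (start)
  step 1: 0  (read b: 0→0)
  step 2: 1  (read c: 0→1)
  step 3: 6  (read c: 1→6)
  step 4: 6  (read b: 6→6)
  step 5: 4  (read a: 6→4)
  step 6: 3  (read c: 4→3)

After reading 6 characters, M is in state 3.
(This kind of state-tracing is the core of the pumping-lemma construction: with 7 states, pigeonhole forces a repeat within the first 7 steps.)

3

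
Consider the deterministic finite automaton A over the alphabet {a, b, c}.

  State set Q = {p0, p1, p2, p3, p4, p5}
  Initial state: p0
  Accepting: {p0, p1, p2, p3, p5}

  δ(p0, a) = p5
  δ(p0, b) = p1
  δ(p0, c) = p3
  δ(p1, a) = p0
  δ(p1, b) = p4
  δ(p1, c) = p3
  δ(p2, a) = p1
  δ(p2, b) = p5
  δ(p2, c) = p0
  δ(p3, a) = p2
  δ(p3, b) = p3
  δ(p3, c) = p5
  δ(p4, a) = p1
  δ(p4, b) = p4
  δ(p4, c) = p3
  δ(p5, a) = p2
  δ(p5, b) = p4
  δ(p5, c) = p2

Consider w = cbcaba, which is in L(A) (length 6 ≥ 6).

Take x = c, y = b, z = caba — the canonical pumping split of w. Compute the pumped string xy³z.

cbbbcaba

xy^3z = c·b·b·b·caba = cbbbcaba.
Reading y = b takes A from p3 back to p3, so after x·y·y·y the machine is still in p3, and z then leads to the accepting state p2. Hence cbbbcaba ∈ L(A).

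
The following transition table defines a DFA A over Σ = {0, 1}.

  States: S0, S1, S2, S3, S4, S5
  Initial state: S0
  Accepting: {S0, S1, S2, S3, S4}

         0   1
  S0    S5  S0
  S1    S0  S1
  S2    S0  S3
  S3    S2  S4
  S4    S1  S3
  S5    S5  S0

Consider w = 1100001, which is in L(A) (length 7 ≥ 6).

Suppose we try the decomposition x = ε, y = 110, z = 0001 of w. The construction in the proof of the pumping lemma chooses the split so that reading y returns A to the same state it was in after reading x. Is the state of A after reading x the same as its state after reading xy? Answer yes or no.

no

State sequence: S0 -1-> S0 -1-> S0 -0-> S5

After x (step 0): S0. After xy (step 3): S5.
They differ (S0 ≠ S5), so y is not a cycle from the state after x; this split is not the one the pumping-lemma construction produces, and pumping y need not keep the string in L(A).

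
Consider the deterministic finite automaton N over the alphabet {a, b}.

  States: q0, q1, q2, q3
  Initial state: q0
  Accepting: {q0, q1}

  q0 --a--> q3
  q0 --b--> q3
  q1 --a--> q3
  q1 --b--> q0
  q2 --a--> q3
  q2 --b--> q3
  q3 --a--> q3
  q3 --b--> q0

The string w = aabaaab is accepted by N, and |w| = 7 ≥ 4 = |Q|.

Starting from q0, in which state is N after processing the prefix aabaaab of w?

q0

State sequence: q0 -a-> q3 -a-> q3 -b-> q0 -a-> q3 -a-> q3 -a-> q3 -b-> q0

After reading 7 characters, N is in state q0.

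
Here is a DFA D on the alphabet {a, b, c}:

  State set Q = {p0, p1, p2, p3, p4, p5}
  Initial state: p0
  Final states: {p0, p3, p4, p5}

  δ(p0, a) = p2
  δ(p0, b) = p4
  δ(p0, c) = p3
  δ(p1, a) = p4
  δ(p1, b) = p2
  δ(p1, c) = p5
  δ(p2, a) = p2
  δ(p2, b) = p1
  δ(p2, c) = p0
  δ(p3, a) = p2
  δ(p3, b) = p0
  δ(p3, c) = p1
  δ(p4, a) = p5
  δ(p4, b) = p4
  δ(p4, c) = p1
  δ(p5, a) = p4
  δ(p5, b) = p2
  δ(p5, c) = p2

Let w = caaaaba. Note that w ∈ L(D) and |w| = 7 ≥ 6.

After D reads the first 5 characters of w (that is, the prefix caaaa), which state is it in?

State sequence: p0 -c-> p3 -a-> p2 -a-> p2 -a-> p2 -a-> p2

After reading 5 characters, D is in state p2.
(This kind of state-tracing is the core of the pumping-lemma construction: with 6 states, pigeonhole forces a repeat within the first 6 steps.)

p2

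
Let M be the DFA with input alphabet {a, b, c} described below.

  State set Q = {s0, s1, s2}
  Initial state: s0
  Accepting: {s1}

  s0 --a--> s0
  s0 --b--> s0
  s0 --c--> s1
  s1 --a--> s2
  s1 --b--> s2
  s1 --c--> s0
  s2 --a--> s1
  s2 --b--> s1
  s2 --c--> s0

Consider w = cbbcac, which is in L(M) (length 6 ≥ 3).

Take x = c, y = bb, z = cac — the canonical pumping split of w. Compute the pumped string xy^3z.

cbbbbbbcac

xy^3z = c·bb·bb·bb·cac = cbbbbbbcac.
Reading y = bb takes M from s1 back to s1, so after x·y·y·y the machine is still in s1, and z then leads to the accepting state s1. Hence cbbbbbbcac ∈ L(M).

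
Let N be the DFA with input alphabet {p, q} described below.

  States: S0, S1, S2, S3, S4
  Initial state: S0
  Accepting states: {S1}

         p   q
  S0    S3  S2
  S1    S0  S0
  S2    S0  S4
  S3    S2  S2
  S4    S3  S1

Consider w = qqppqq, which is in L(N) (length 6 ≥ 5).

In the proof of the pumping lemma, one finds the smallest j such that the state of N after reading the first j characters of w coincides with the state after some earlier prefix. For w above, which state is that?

Run of N on w = q q p p q q:
  step 0: S0  (start)
  step 1: S2  (read q: S0→S2)
  step 2: S4  (read q: S2→S4)
  step 3: S3  (read p: S4→S3)
  step 4: S2  (read p: S3→S2)   ← first repeat (S2 seen earlier)
  step 5: S4  (read q: S2→S4)
  step 6: S1  (read q: S4→S1)

The earliest repeat is at step j = 4: N is in S2, which it already visited at step i = 1.
The DFA has 5 states, so the proof of the pumping lemma guarantees a repeated state among the first 5+1 visited; the segment between the two visits is the pumpable y.

S2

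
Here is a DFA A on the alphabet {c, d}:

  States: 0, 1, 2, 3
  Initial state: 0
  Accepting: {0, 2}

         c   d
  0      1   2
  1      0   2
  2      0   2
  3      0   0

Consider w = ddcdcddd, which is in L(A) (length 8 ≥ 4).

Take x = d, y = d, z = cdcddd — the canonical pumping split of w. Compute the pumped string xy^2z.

xy^2z = d·d·d·cdcddd = dddcdcddd.
Reading y = d takes A from 2 back to 2, so after x·y·y the machine is still in 2, and z then leads to the accepting state 2. Hence dddcdcddd ∈ L(A).

dddcdcddd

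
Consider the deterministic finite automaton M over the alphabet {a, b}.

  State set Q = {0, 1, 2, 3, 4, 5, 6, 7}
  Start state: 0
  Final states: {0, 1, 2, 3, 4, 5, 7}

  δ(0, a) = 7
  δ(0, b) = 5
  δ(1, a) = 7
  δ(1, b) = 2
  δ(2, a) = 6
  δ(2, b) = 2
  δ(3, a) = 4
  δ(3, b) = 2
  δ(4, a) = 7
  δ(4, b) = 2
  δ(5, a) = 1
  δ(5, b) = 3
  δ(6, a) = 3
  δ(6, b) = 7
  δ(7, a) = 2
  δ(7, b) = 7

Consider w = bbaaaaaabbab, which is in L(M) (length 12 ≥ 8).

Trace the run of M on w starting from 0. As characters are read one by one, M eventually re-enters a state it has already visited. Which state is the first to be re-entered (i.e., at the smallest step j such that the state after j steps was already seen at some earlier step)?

3

State sequence: 0 -b-> 5 -b-> 3 -a-> 4 -a-> 7 -a-> 2 -a-> 6 -a-> 3 -a-> 4 -b-> 2 -b-> 2 -a-> 6 -b-> 7
First repeat at step 7: 3 was already visited.

The earliest repeat is at step j = 7: M is in 3, which it already visited at step i = 2.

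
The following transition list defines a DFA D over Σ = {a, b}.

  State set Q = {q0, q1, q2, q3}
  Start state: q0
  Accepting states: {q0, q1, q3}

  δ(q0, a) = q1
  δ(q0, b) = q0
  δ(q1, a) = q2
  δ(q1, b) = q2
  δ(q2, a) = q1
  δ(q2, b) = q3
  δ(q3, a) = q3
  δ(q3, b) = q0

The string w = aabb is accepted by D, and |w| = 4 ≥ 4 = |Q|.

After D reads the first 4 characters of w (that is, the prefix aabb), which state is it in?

State sequence: q0 -a-> q1 -a-> q2 -b-> q3 -b-> q0

After reading 4 characters, D is in state q0.
(This kind of state-tracing is the core of the pumping-lemma construction: with 4 states, pigeonhole forces a repeat within the first 4 steps.)

q0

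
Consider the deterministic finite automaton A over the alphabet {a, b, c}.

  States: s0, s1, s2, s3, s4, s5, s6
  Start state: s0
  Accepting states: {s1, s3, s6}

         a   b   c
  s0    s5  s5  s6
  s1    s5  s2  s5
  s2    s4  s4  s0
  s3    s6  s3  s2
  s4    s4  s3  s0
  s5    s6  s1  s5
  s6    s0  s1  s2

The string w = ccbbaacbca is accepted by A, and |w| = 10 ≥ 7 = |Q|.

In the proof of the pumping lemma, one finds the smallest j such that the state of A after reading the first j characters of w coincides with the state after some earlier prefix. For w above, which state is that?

State sequence: s0 -c-> s6 -c-> s2 -b-> s4 -b-> s3 -a-> s6 -a-> s0 -c-> s6 -b-> s1 -c-> s5 -a-> s6
First repeat at step 5: s6 was already visited.

The earliest repeat is at step j = 5: A is in s6, which it already visited at step i = 1.
The DFA has 7 states, so the proof of the pumping lemma guarantees a repeated state among the first 7+1 visited; the segment between the two visits is the pumpable y.

s6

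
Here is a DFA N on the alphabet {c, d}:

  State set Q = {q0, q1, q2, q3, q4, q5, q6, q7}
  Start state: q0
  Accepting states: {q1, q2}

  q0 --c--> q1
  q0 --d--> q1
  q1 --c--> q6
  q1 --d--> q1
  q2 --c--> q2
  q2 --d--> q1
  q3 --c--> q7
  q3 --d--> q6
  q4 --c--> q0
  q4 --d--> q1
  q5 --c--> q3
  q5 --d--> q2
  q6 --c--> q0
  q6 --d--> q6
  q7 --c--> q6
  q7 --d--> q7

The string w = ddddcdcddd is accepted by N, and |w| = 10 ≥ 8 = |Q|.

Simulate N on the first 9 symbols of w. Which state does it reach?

State sequence: q0 -d-> q1 -d-> q1 -d-> q1 -d-> q1 -c-> q6 -d-> q6 -c-> q0 -d-> q1 -d-> q1

After reading 9 characters, N is in state q1.

q1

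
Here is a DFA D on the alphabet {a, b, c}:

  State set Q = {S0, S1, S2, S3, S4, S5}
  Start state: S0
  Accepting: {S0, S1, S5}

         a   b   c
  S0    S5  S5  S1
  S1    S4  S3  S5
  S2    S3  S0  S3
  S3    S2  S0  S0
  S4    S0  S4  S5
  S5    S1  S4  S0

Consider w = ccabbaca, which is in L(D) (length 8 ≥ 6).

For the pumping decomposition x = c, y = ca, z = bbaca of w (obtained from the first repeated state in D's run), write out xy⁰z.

cbbaca

xy⁰z = xz = c·bbaca = cbbaca.
Reading y = ca takes D from S1 back to S1, so after x the machine is still in S1, and z then leads to the accepting state S5. Hence cbbaca ∈ L(D).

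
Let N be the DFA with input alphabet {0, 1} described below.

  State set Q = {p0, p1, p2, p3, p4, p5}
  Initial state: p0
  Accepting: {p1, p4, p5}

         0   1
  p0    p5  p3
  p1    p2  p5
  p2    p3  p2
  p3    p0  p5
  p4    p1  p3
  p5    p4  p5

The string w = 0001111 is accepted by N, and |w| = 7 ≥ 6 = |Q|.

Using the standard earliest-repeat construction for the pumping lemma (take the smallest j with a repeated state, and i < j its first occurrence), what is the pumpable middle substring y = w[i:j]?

001

State sequence: p0 -0-> p5 -0-> p4 -0-> p1 -1-> p5 -1-> p5 -1-> p5 -1-> p5
First repeat at step 4: p5 was already visited.

So i = 1, j = 4, giving x = w[0:1] = 0, y = w[1:4] = 001, z = w[4:7] = 111.
Check: |xy| = 4 ≤ 6 and |y| = 3 ≥ 1. Reading y takes N from p5 back to p5, so every xyⁱz is accepted.
With |Q| = 6, pigeonhole forces a state repeat no later than step 6; the substring read between the first and second visits to that state can be pumped.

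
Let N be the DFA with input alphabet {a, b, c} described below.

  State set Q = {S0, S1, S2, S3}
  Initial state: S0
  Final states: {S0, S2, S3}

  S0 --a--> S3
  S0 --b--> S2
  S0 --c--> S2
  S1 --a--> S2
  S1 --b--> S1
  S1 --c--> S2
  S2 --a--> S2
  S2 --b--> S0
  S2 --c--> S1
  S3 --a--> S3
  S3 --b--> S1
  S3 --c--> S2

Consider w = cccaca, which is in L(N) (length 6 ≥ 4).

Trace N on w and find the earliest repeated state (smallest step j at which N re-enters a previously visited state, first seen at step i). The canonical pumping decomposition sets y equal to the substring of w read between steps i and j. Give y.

State sequence: S0 -c-> S2 -c-> S1 -c-> S2 -a-> S2 -c-> S1 -a-> S2
First repeat at step 3: S2 was already visited.

So i = 1, j = 3, giving x = w[0:1] = c, y = w[1:3] = cc, z = w[3:6] = aca.
Check: |xy| = 3 ≤ 4 and |y| = 2 ≥ 1. Reading y takes N from S2 back to S2, so every xyⁱz is accepted.

cc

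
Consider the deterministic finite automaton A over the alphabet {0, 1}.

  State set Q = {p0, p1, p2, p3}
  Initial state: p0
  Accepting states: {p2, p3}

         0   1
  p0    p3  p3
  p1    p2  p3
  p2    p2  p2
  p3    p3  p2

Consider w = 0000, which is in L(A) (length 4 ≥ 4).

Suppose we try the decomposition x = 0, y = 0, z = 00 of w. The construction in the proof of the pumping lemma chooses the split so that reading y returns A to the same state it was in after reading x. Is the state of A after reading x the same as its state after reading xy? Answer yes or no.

yes

Run of A on the first 2 characters of w = 0 0:
  step 0: p0  (start)
  step 1: p3  (read 0: p0→p3)
  step 2: p3  (read 0: p3→p3)

After x (step 1): p3. After xy (step 2): p3.
They match, so y = 0 drives A around a cycle from p3 back to itself; pumping y any number of times keeps A in p3 before reading z, and xyⁱz ∈ L(A) for every i ≥ 0.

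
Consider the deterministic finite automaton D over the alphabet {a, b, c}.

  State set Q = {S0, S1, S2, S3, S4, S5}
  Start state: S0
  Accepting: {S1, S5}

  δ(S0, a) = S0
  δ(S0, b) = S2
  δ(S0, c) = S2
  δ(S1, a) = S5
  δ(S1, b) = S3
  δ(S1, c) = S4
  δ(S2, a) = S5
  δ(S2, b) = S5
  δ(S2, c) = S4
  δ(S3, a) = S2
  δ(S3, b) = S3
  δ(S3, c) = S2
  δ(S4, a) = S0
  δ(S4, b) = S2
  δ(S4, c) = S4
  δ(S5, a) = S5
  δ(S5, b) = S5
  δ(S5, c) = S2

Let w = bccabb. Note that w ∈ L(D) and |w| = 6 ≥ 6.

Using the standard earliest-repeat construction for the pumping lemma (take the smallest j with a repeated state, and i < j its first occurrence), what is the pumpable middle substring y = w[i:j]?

c

State sequence: S0 -b-> S2 -c-> S4 -c-> S4 -a-> S0 -b-> S2 -b-> S5
First repeat at step 3: S4 was already visited.

So i = 2, j = 3, giving x = w[0:2] = bc, y = w[2:3] = c, z = w[3:6] = abb.
Check: |xy| = 3 ≤ 6 and |y| = 1 ≥ 1. Reading y takes D from S4 back to S4, so every xyⁱz is accepted.
Pumping length from the standard proof: p = 6 (the number of states). The repeated state found above gives |xy| = j ≤ 6 and |y| = j − i ≥ 1.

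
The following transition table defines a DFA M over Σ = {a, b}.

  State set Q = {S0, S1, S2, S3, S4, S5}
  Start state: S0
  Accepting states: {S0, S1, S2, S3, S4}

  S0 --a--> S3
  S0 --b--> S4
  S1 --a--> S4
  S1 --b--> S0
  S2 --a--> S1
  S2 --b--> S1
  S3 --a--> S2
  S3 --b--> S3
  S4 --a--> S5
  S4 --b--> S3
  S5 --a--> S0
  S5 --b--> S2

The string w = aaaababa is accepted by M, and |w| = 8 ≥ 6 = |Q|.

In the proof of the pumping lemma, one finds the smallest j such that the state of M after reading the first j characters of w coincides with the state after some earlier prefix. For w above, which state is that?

Run of M on w = a a a a b a b a:
  step 0: S0  (start)
  step 1: S3  (read a: S0→S3)
  step 2: S2  (read a: S3→S2)
  step 3: S1  (read a: S2→S1)
  step 4: S4  (read a: S1→S4)
  step 5: S3  (read b: S4→S3)   ← first repeat (S3 seen earlier)
  step 6: S2  (read a: S3→S2)
  step 7: S1  (read b: S2→S1)
  step 8: S4  (read a: S1→S4)

The earliest repeat is at step j = 5: M is in S3, which it already visited at step i = 1.
The DFA has 6 states, so the proof of the pumping lemma guarantees a repeated state among the first 6+1 visited; the segment between the two visits is the pumpable y.

S3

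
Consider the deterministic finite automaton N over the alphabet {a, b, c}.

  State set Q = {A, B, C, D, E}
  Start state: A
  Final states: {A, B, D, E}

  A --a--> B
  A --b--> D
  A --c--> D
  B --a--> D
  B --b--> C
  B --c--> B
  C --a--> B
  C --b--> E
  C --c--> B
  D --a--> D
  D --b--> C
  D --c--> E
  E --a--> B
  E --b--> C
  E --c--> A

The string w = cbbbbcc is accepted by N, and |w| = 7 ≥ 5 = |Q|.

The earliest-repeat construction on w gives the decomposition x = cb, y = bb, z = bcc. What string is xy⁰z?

cbbcc

xy⁰z = xz = cb·bcc = cbbcc.
Reading y = bb takes N from C back to C, so after x the machine is still in C, and z then leads to the accepting state D. Hence cbbcc ∈ L(N).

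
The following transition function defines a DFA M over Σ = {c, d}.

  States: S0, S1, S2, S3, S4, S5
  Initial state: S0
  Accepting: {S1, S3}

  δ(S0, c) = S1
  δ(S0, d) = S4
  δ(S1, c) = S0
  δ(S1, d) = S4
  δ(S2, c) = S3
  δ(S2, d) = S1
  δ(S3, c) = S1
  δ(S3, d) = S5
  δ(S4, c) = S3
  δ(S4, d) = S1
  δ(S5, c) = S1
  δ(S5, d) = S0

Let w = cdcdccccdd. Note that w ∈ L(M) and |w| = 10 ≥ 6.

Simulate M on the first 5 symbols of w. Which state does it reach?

S1

State sequence: S0 -c-> S1 -d-> S4 -c-> S3 -d-> S5 -c-> S1

After reading 5 characters, M is in state S1.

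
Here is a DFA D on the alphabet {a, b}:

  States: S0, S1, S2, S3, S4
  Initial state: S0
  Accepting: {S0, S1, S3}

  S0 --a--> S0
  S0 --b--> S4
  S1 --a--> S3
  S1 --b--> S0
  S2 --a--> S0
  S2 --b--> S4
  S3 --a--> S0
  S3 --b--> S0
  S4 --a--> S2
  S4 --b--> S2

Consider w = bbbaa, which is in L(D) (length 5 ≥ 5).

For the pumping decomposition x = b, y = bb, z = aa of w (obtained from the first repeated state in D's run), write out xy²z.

bbbbbaa

xy^2z = b·bb·bb·aa = bbbbbaa.
Reading y = bb takes D from S4 back to S4, so after x·y·y the machine is still in S4, and z then leads to the accepting state S0. Hence bbbbbaa ∈ L(D).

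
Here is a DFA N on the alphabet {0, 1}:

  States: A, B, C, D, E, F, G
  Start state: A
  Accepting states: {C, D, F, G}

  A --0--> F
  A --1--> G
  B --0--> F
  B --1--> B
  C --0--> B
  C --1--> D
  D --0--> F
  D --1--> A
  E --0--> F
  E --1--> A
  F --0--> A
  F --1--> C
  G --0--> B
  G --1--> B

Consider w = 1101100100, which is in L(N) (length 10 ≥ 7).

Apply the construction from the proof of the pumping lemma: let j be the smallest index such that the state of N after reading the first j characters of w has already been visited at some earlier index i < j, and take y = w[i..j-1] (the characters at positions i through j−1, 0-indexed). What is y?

Run of N on w = 1 1 0 1 1 0 0 1 0 0:
  step 0: A  (start)
  step 1: G  (read 1: A→G)
  step 2: B  (read 1: G→B)
  step 3: F  (read 0: B→F)
  step 4: C  (read 1: F→C)
  step 5: D  (read 1: C→D)
  step 6: F  (read 0: D→F)   ← first repeat (F seen earlier)
  step 7: A  (read 0: F→A)
  step 8: G  (read 1: A→G)
  step 9: B  (read 0: G→B)
  step 10: F  (read 0: B→F)

So i = 3, j = 6, giving x = w[0:3] = 110, y = w[3:6] = 110, z = w[6:10] = 0100.
Check: |xy| = 6 ≤ 7 and |y| = 3 ≥ 1. Reading y takes N from F back to F, so every xyⁱz is accepted.

110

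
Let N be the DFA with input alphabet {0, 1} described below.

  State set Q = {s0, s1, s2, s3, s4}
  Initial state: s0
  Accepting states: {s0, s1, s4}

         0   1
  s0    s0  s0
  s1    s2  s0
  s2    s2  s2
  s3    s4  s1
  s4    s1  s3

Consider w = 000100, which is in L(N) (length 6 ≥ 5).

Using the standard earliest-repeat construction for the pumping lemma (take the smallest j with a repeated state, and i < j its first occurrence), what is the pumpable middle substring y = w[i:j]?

Run of N on w = 0 0 0 1 0 0:
  step 0: s0  (start)
  step 1: s0  (read 0: s0→s0)   ← first repeat (s0 seen earlier)
  step 2: s0  (read 0: s0→s0)
  step 3: s0  (read 0: s0→s0)
  step 4: s0  (read 1: s0→s0)
  step 5: s0  (read 0: s0→s0)
  step 6: s0  (read 0: s0→s0)

So i = 0, j = 1, giving x = w[0:0] = ε, y = w[0:1] = 0, z = w[1:6] = 00100.
Check: |xy| = 1 ≤ 5 and |y| = 1 ≥ 1. Reading y takes N from s0 back to s0, so every xyⁱz is accepted.

0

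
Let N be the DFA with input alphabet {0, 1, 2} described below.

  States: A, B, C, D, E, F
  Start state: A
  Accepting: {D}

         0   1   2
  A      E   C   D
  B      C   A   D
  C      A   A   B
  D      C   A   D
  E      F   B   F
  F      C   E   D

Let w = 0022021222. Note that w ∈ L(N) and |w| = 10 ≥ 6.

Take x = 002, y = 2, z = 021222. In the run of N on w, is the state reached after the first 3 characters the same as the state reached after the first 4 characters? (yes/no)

Run of N on the first 4 characters of w = 0 0 2 2:
  step 0: A  (start)
  step 1: E  (read 0: A→E)
  step 2: F  (read 0: E→F)
  step 3: D  (read 2: F→D)
  step 4: D  (read 2: D→D)

After x (step 3): D. After xy (step 4): D.
They match, so y = 2 drives N around a cycle from D back to itself; pumping y any number of times keeps N in D before reading z, and xyⁱz ∈ L(N) for every i ≥ 0.

yes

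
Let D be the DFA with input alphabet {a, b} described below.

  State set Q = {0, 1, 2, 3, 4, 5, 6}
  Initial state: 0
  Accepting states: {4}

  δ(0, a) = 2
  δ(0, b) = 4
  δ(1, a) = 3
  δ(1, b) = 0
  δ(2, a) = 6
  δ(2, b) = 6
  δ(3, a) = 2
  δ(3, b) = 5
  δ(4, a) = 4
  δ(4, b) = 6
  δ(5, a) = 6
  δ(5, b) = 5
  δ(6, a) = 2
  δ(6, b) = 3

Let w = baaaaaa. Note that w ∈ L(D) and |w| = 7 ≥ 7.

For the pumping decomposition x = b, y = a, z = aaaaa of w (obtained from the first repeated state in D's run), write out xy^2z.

xy^2z = b·a·a·aaaaa = baaaaaaa.
Reading y = a takes D from 4 back to 4, so after x·y·y the machine is still in 4, and z then leads to the accepting state 4. Hence baaaaaaa ∈ L(D).

baaaaaaa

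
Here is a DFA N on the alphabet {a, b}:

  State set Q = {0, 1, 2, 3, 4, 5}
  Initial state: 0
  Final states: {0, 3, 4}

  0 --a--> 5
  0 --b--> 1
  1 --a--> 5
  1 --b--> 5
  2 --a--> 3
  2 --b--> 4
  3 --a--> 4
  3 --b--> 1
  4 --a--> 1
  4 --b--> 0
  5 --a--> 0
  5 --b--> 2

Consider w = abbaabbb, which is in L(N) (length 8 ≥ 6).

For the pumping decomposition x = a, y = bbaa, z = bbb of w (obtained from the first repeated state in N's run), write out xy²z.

abbaabbaabbb

xy^2z = a·bbaa·bbaa·bbb = abbaabbaabbb.
Reading y = bbaa takes N from 5 back to 5, so after x·y·y the machine is still in 5, and z then leads to the accepting state 0. Hence abbaabbaabbb ∈ L(N).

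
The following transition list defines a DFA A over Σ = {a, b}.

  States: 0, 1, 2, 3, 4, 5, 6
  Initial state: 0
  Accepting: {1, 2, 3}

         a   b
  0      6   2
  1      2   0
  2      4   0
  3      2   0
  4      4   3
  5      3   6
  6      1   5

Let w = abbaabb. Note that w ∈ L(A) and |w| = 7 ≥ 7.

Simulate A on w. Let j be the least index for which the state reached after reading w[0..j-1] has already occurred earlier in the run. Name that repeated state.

Run of A on w = a b b a a b b:
  step 0: 0  (start)
  step 1: 6  (read a: 0→6)
  step 2: 5  (read b: 6→5)
  step 3: 6  (read b: 5→6)   ← first repeat (6 seen earlier)
  step 4: 1  (read a: 6→1)
  step 5: 2  (read a: 1→2)
  step 6: 0  (read b: 2→0)
  step 7: 2  (read b: 0→2)

The earliest repeat is at step j = 3: A is in 6, which it already visited at step i = 1.
Pumping length from the standard proof: p = 7 (the number of states). The repeated state found above gives |xy| = j ≤ 7 and |y| = j − i ≥ 1.

6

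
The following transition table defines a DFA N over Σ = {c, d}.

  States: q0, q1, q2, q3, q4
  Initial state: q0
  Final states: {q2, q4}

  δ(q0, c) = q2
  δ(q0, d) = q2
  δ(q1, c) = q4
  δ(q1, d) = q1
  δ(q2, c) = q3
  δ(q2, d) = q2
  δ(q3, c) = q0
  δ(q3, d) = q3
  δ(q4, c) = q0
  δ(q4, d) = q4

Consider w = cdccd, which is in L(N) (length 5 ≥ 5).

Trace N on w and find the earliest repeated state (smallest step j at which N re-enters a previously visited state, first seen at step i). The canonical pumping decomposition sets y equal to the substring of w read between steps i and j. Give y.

Run of N on w = c d c c d:
  step 0: q0  (start)
  step 1: q2  (read c: q0→q2)
  step 2: q2  (read d: q2→q2)   ← first repeat (q2 seen earlier)
  step 3: q3  (read c: q2→q3)
  step 4: q0  (read c: q3→q0)
  step 5: q2  (read d: q0→q2)

So i = 1, j = 2, giving x = w[0:1] = c, y = w[1:2] = d, z = w[2:5] = ccd.
Check: |xy| = 2 ≤ 5 and |y| = 1 ≥ 1. Reading y takes N from q2 back to q2, so every xyⁱz is accepted.

d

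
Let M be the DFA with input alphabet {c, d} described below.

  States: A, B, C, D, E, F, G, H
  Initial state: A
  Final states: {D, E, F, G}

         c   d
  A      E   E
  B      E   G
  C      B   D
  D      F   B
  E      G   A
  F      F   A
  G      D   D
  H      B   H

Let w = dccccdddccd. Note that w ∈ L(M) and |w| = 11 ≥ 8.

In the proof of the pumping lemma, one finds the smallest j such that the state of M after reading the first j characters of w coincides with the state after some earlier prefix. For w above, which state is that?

Run of M on w = d c c c c d d d c c d:
  step 0: A  (start)
  step 1: E  (read d: A→E)
  step 2: G  (read c: E→G)
  step 3: D  (read c: G→D)
  step 4: F  (read c: D→F)
  step 5: F  (read c: F→F)   ← first repeat (F seen earlier)
  step 6: A  (read d: F→A)
  step 7: E  (read d: A→E)
  step 8: A  (read d: E→A)
  step 9: E  (read c: A→E)
  step 10: G  (read c: E→G)
  step 11: D  (read d: G→D)

The earliest repeat is at step j = 5: M is in F, which it already visited at step i = 4.
Since M has 8 states, any run of length ≥ 8 visits 8+1 states, so by pigeonhole some state repeats within the first 8 steps — that repeat gives the pumpable loop.

F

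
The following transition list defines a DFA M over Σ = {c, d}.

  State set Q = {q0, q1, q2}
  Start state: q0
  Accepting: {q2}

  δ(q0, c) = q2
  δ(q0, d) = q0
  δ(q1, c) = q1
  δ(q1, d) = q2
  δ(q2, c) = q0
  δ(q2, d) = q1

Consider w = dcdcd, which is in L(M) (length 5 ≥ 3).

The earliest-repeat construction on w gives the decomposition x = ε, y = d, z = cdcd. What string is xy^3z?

xy^3z = ε·d·d·d·cdcd = dddcdcd.
Reading y = d takes M from q0 back to q0, so after x·y·y·y the machine is still in q0, and z then leads to the accepting state q2. Hence dddcdcd ∈ L(M).

dddcdcd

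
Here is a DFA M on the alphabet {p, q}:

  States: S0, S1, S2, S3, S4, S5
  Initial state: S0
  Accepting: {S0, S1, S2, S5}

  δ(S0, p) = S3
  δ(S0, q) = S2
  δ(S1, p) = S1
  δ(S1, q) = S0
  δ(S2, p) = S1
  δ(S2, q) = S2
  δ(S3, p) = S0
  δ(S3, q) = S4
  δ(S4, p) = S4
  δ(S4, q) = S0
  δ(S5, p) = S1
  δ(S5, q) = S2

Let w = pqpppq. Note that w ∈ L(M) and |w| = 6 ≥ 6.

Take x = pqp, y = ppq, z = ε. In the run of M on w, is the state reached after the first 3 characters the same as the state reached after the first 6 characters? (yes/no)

no

Run of M on the first 6 characters of w = p q p p p q:
  step 0: S0  (start)
  step 1: S3  (read p: S0→S3)
  step 2: S4  (read q: S3→S4)
  step 3: S4  (read p: S4→S4)
  step 4: S4  (read p: S4→S4)
  step 5: S4  (read p: S4→S4)
  step 6: S0  (read q: S4→S0)

After x (step 3): S4. After xy (step 6): S0.
They differ (S4 ≠ S0), so y is not a cycle from the state after x; this split is not the one the pumping-lemma construction produces, and pumping y need not keep the string in L(M).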